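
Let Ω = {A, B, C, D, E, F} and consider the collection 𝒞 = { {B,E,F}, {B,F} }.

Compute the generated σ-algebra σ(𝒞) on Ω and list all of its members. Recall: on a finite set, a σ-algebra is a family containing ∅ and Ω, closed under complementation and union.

Answer: σ(𝒞) = { ∅, {E}, {B,F}, {A,C,D}, {B,E,F}, {A,C,D,E}, {A,B,C,D,F}, Ω }

Working:
Start: 𝒞 ∪ {∅, Ω} = { ∅, {B,F}, {B,E,F}, Ω }.
Pass 1: 2 new —
  {A,C,D}  = {B,E,F}ᶜ
  {A,C,D,E}  = {B,F}ᶜ
  (now 6)
Pass 2 adds 1:
  {A,B,C,D,F}  = {A,C,D} ∪ {B,F}
  (now 7)
Pass 3 adds 1:
  {E}  = {A,B,C,D,F}ᶜ
  (now 8)
Pass 4: no new sets; the family is a σ-algebra.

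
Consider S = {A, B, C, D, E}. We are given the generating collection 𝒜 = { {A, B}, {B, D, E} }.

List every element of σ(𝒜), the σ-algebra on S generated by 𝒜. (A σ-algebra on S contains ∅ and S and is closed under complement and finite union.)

Start: 𝒜 ∪ {∅, S} = { ∅, {A, B}, {B, D, E}, S }.
Pass 1: +3 →
  {A, C}  = complement {B, D, E}
  {C, D, E}  = complement {A, B}
  {A, B, D, E}  = {A, B} ∪ {B, D, E}
  [7 total]
Pass 2. New:
  {C}  = complement {A, B, D, E}
  {A, B, C}  = {A, B} ∪ {A, C}
  {A, C, D, E}  = {C, D, E} ∪ {A, C}
  {B, C, D, E}  = {C, D, E} ∪ {B, D, E}
  [11 total]
Pass 3: 3 new —
  {A}  = complement {B, C, D, E}
  {B}  = complement {A, C, D, E}
  {D, E}  = complement {A, B, C}
  [14 total]
Pass 4 adds 2:
  {B, C}  = {C} ∪ {B}
  {A, D, E}  = {D, E} ∪ {A}
  [16 total]
Pass 5: already closed under ᶜ and ∪.

|σ(𝒜)| = 16.  σ(𝒜) = { ∅, {A}, {B}, {C}, {A, B}, {A, C}, {B, C}, {D, E}, {A, B, C}, {A, D, E}, {B, D, E}, {C, D, E}, {A, B, D, E}, {A, C, D, E}, {B, C, D, E}, S }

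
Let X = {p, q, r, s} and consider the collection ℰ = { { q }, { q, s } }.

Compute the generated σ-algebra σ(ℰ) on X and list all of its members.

Answer: σ(ℰ) = { {}, { q }, { s }, { p, r }, { q, s }, { p, q, r }, { p, r, s }, X }

Derivation:
Begin from { {}, { q }, { q, s }, X } (that is, ℰ plus ∅ and X).
Iteration 1 adds 2:
  { p, r }  = { q, s }ᶜ
  { p, r, s }  = { q }ᶜ
  (now 6)
Iteration 2: 1 new —
  { p, q, r }  = { p, r } ∪ { q }
  (now 7)
Iteration 3: 1 new —
  { s }  = { p, q, r }ᶜ
  (now 8)
Iteration 4: stable.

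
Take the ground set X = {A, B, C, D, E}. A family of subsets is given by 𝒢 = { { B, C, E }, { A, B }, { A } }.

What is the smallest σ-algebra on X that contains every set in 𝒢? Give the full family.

|σ(𝒢)| = 16.  σ(𝒢) = { {  }, { A }, { B }, { D }, { A, B }, { A, D }, { B, D }, { C, E }, { A, B, D }, { A, C, E }, { B, C, E }, { C, D, E }, { A, B, C, E }, { A, C, D, E }, { B, C, D, E }, X }

Working:
Start: 𝒢 ∪ {∅, X} = { {  }, { A }, { A, B }, { B, C, E }, X }.
Pass 1. New:
  { A, D }  = X∖{ B, C, E }
  { C, D, E }  = X∖{ A, B }
  { A, B, C, E }  = { B, C, E } ∪ { A, B }
  { B, C, D, E }  = X∖{ A }
  |family| = 9
Pass 2. New:
  { D }  = X∖{ A, B, C, E }
  { A, B, D }  = { A, B } ∪ { A, D }
  { A, C, D, E }  = { C, D, E } ∪ { A, D }
  |family| = 12
Pass 3 (2 new):
  { B }  = X∖{ A, C, D, E }
  { C, E }  = X∖{ A, B, D }
  |family| = 14
Pass 4: +2 →
  { B, D }  = { D } ∪ { B }
  { A, C, E }  = { C, E } ∪ { A }
  |family| = 16
Pass 5: already closed under ᶜ and ∪.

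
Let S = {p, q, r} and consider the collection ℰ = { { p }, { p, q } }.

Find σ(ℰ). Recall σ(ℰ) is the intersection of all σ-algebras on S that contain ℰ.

σ(ℰ) = { {  }, { p }, { q }, { r }, { p, q }, { p, r }, { q, r }, S }

Working:
Take S₀ = ℰ ∪ {∅, S} = { {  }, { p }, { p, q }, S }.
Round 1 adds 2:
  { r }  = ᶜ of { p, q }
  { q, r }  = ᶜ of { p }
Round 2: +1 →
  { p, r }  = { r } ∪ { p }
Round 3: 1 new —
  { q }  = ᶜ of { p, r }
Round 4 adds nothing — fixpoint reached.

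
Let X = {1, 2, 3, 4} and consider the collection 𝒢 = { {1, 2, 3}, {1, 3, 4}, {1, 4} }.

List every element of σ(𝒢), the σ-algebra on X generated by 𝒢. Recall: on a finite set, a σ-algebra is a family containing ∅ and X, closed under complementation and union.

Begin from { {}, {1, 4}, {1, 2, 3}, {1, 3, 4}, X } (that is, 𝒢 plus ∅ and X).
Step 1 (3 new):
  {2}  = {1, 3, 4}ᶜ
  {4}  = {1, 2, 3}ᶜ
  {2, 3}  = {1, 4}ᶜ
  [8 total]
Step 2. New:
  {2, 4}  = {4} ∪ {2}
  {1, 2, 4}  = {2} ∪ {1, 4}
  {2, 3, 4}  = {4} ∪ {2, 3}
  [11 total]
Step 3. New:
  {1}  = {2, 3, 4}ᶜ
  {3}  = {1, 2, 4}ᶜ
  {1, 3}  = {2, 4}ᶜ
  [14 total]
Step 4. New:
  {1, 2}  = {2} ∪ {1}
  {3, 4}  = {3} ∪ {4}
  [16 total]
Step 5: already closed under ᶜ and ∪.

Hence σ(𝒢) has 16 members: { {}, {1}, {2}, {3}, {4}, {1, 2}, {1, 3}, {1, 4}, {2, 3}, {2, 4}, {3, 4}, {1, 2, 3}, {1, 2, 4}, {1, 3, 4}, {2, 3, 4}, X }.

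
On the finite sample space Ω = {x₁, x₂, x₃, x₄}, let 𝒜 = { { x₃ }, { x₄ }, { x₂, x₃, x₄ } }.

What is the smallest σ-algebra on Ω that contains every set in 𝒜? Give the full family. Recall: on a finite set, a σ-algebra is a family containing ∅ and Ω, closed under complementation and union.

σ(𝒜) = { {  }, { x₁ }, { x₂ }, { x₃ }, { x₄ }, { x₁, x₂ }, { x₁, x₃ }, { x₁, x₄ }, { x₂, x₃ }, { x₂, x₄ }, { x₃, x₄ }, { x₁, x₂, x₃ }, { x₁, x₂, x₄ }, { x₁, x₃, x₄ }, { x₂, x₃, x₄ }, Ω }

Check:
Initial family (5 sets): { {  }, { x₃ }, { x₄ }, { x₂, x₃, x₄ }, Ω }.
Round 1. New:
  { x₁ }  = complement { x₂, x₃, x₄ }
  { x₃, x₄ }  = { x₃ } ∪ { x₄ }
  { x₁, x₂, x₃ }  = complement { x₄ }
  { x₁, x₂, x₄ }  = complement { x₃ }
  |family| = 9
Round 2. New:
  { x₁, x₂ }  = complement { x₃, x₄ }
  { x₁, x₃ }  = { x₃ } ∪ { x₁ }
  { x₁, x₄ }  = { x₄ } ∪ { x₁ }
  { x₁, x₃, x₄ }  = { x₃, x₄ } ∪ { x₁ }
  |family| = 13
Round 3: 3 new —
  { x₂ }  = complement { x₁, x₃, x₄ }
  { x₂, x₃ }  = complement { x₁, x₄ }
  { x₂, x₄ }  = complement { x₁, x₃ }
  |family| = 16
After Round 4 the family is unchanged; done.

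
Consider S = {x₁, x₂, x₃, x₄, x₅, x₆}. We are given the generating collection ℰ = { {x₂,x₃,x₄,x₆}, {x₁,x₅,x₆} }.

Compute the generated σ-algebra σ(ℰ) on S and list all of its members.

Start: ℰ ∪ {∅, S} = { ∅, {x₁,x₅,x₆}, {x₂,x₃,x₄,x₆}, S }.
Round 1. New:
  {x₁,x₅}  = S∖{x₂,x₃,x₄,x₆}
  {x₂,x₃,x₄}  = S∖{x₁,x₅,x₆}
  (now 6)
Round 2 (1 new):
  {x₁,x₂,x₃,x₄,x₅}  = {x₂,x₃,x₄} ∪ {x₁,x₅}
  (now 7)
Round 3. New:
  {x₆}  = S∖{x₁,x₂,x₃,x₄,x₅}
  (now 8)
Round 4: already closed under ᶜ and ∪.

|σ(ℰ)| = 8.  σ(ℰ) = { ∅, {x₆}, {x₁,x₅}, {x₁,x₅,x₆}, {x₂,x₃,x₄}, {x₂,x₃,x₄,x₆}, {x₁,x₂,x₃,x₄,x₅}, S }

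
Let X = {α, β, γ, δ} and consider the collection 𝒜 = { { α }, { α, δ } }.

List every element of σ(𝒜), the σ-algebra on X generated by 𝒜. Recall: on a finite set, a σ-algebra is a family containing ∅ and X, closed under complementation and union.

σ(𝒜) (8 sets): { {  }, { α }, { δ }, { α, δ }, { β, γ }, { α, β, γ }, { β, γ, δ }, X }

Check:
Seed the family with 𝒜 together with ∅ and X: { {  }, { α }, { α, δ }, X }.
Iteration 1 adds 2:
  { β, γ }  = X∖{ α, δ }
  { β, γ, δ }  = X∖{ α }
Iteration 2: 1 new —
  { α, β, γ }  = { β, γ } ∪ { α }
Iteration 3 adds 1:
  { δ }  = X∖{ α, β, γ }
Iteration 4: closed — nothing new.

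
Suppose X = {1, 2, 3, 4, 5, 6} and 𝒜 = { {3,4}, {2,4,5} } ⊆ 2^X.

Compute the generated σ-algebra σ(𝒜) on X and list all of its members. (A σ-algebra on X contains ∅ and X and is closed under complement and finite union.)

σ(𝒜) = { {}, {3}, {4}, {1,6}, {2,5}, {3,4}, {1,3,6}, {1,4,6}, {2,3,5}, {2,4,5}, {1,2,5,6}, {1,3,4,6}, {2,3,4,5}, {1,2,3,5,6}, {1,2,4,5,6}, X }

Check:
Take S₀ = 𝒜 ∪ {∅, X} = { {}, {3,4}, {2,4,5}, X }.
Pass 1. New:
  {1,3,6}  = X∖{2,4,5}
  {1,2,5,6}  = X∖{3,4}
  {2,3,4,5}  = {3,4} ∪ {2,4,5}
Pass 2: 4 new —
  {1,6}  = X∖{2,3,4,5}
  {1,3,4,6}  = {3,4} ∪ {1,3,6}
  {1,2,3,5,6}  = {1,3,6} ∪ {1,2,5,6}
  {1,2,4,5,6}  = {2,4,5} ∪ {1,2,5,6}
Pass 3 (3 new):
  {3}  = X∖{1,2,4,5,6}
  {4}  = X∖{1,2,3,5,6}
  {2,5}  = X∖{1,3,4,6}
Pass 4: 2 new —
  {1,4,6}  = {1,6} ∪ {4}
  {2,3,5}  = {3} ∪ {2,5}
Pass 5: already closed under ᶜ and ∪.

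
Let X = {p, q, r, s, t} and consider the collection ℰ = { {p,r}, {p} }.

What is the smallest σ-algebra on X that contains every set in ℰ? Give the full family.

|σ(ℰ)| = 8.  σ(ℰ) = { {}, {p}, {r}, {p,r}, {q,s,t}, {p,q,s,t}, {q,r,s,t}, X }

Check:
Take S₀ = ℰ ∪ {∅, X} = { {}, {p}, {p,r}, X }.
Round 1. New:
  {q,s,t}  = ᶜ of {p,r}
  {q,r,s,t}  = ᶜ of {p}
  — 6 sets.
Round 2 (1 new):
  {p,q,s,t}  = {q,s,t} ∪ {p}
  — 7 sets.
Round 3: 1 new —
  {r}  = ᶜ of {p,q,s,t}
  — 8 sets.
After Round 4 the family is unchanged; done.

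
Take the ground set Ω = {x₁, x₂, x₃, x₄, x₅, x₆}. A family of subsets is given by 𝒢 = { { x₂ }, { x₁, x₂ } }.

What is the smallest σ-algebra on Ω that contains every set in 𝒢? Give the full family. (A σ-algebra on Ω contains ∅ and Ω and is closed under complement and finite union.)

Take S₀ = 𝒢 ∪ {∅, Ω} = { {  }, { x₂ }, { x₁, x₂ }, Ω }.
Step 1 (2 new):
  { x₃, x₄, x₅, x₆ }  = Ω∖{ x₁, x₂ }
  { x₁, x₃, x₄, x₅, x₆ }  = Ω∖{ x₂ }
  |family| = 6
Step 2: 1 new —
  { x₂, x₃, x₄, x₅, x₆ }  = { x₃, x₄, x₅, x₆ } ∪ { x₂ }
  |family| = 7
Step 3. New:
  { x₁ }  = Ω∖{ x₂, x₃, x₄, x₅, x₆ }
  |family| = 8
Step 4: no new sets; the family is a σ-algebra.

σ(𝒢) = { {  }, { x₁ }, { x₂ }, { x₁, x₂ }, { x₃, x₄, x₅, x₆ }, { x₁, x₃, x₄, x₅, x₆ }, { x₂, x₃, x₄, x₅, x₆ }, Ω }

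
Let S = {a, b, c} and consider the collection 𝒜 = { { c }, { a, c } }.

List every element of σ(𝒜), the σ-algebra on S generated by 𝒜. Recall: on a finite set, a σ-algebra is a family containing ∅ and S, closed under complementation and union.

|σ(𝒜)| = 8.  σ(𝒜) = { {  }, { a }, { b }, { c }, { a, b }, { a, c }, { b, c }, S }

Check:
Initial family (4 sets): { {  }, { c }, { a, c }, S }.
Pass 1: 2 new —
  { b }  = { a, c }ᶜ
  { a, b }  = { c }ᶜ
Pass 2: +1 →
  { b, c }  = { c } ∪ { b }
Pass 3 (1 new):
  { a }  = { b, c }ᶜ
Pass 4: no new sets; the family is a σ-algebra.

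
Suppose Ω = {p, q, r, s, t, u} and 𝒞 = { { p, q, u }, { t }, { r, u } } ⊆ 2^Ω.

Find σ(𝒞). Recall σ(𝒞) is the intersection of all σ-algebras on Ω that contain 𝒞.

σ(𝒞) (32 sets): { ∅, { r }, { s }, { t }, { u }, { p, q }, { r, s }, { r, t }, { r, u }, { s, t }, { s, u }, { t, u }, { p, q, r }, { p, q, s }, { p, q, t }, { p, q, u }, { r, s, t }, { r, s, u }, { r, t, u }, { s, t, u }, { p, q, r, s }, { p, q, r, t }, { p, q, r, u }, { p, q, s, t }, { p, q, s, u }, { p, q, t, u }, { r, s, t, u }, { p, q, r, s, t }, { p, q, r, s, u }, { p, q, r, t, u }, { p, q, s, t, u }, Ω }

Trace:
Start: 𝒞 ∪ {∅, Ω} = { ∅, { t }, { r, u }, { p, q, u }, Ω }.
Pass 1. New:
  { r, s, t }  = { p, q, u }ᶜ
  { r, t, u }  = { r, u } ∪ { t }
  { p, q, r, u }  = { r, u } ∪ { p, q, u }
  { p, q, s, t }  = { r, u }ᶜ
  { p, q, t, u }  = { p, q, u } ∪ { t }
  { p, q, r, s, u }  = { t }ᶜ
  (now 11)
Pass 2: +7 →
  { r, s }  = { p, q, t, u }ᶜ
  { s, t }  = { p, q, r, u }ᶜ
  { p, q, s }  = { r, t, u }ᶜ
  { r, s, t, u }  = { r, s, t } ∪ { r, u }
  { p, q, r, s, t }  = { r, s, t } ∪ { p, q, s, t }
  { p, q, r, t, u }  = { p, q, r, u } ∪ { t }
  { p, q, s, t, u }  = { p, q, s, t } ∪ { p, q, u }
  (now 18)
Pass 3: 7 new —
  { r }  = { p, q, s, t, u }ᶜ
  { s }  = { p, q, r, t, u }ᶜ
  { u }  = { p, q, r, s, t }ᶜ
  { p, q }  = { r, s, t, u }ᶜ
  { r, s, u }  = { r, s } ∪ { r, u }
  { p, q, r, s }  = { r, s } ∪ { p, q, s }
  { p, q, s, u }  = { p, q, u } ∪ { p, q, s }
  (now 25)
Pass 4: 6 new —
  { r, t }  = { p, q, s, u }ᶜ
  { s, u }  = { u } ∪ { s }
  { t, u }  = { p, q, r, s }ᶜ
  { p, q, r }  = { p, q } ∪ { r }
  { p, q, t }  = { r, s, u }ᶜ
  { s, t, u }  = { u } ∪ { s, t }
  (now 31)
Pass 5 (1 new):
  { p, q, r, t }  = { s, u }ᶜ
  (now 32)
After Pass 6 the family is unchanged; done.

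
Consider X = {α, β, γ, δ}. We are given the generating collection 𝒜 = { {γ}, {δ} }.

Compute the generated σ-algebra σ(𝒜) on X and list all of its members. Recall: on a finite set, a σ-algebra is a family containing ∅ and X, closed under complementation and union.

σ(𝒜) = { {}, {γ}, {δ}, {α,β}, {γ,δ}, {α,β,γ}, {α,β,δ}, X }

Derivation:
Seed the family with 𝒜 together with ∅ and X: { {}, {γ}, {δ}, X }.
Step 1: 3 new —
  {γ,δ}  = {γ} ∪ {δ}
  {α,β,γ}  = {δ}ᶜ
  {α,β,δ}  = {γ}ᶜ
  — 7 sets.
Step 2 (1 new):
  {α,β}  = {γ,δ}ᶜ
  — 8 sets.
Step 3: already closed under ᶜ and ∪.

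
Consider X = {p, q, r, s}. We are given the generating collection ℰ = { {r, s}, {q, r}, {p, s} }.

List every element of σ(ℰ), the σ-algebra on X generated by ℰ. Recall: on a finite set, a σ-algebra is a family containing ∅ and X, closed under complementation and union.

Begin from { {}, {p, s}, {q, r}, {r, s}, X } (that is, ℰ plus ∅ and X).
Round 1: 3 new —
  {p, q}  = complement {r, s}
  {p, r, s}  = {r, s} ∪ {p, s}
  {q, r, s}  = {r, s} ∪ {q, r}
Round 2: 4 new —
  {p}  = complement {q, r, s}
  {q}  = complement {p, r, s}
  {p, q, r}  = {q, r} ∪ {p, q}
  {p, q, s}  = {p, s} ∪ {p, q}
Round 3 adds 2:
  {r}  = complement {p, q, s}
  {s}  = complement {p, q, r}
Round 4: 2 new —
  {p, r}  = {r} ∪ {p}
  {q, s}  = {s} ∪ {q}
Round 5: already closed under ᶜ and ∪.

|σ(ℰ)| = 16.  σ(ℰ) = { {}, {p}, {q}, {r}, {s}, {p, q}, {p, r}, {p, s}, {q, r}, {q, s}, {r, s}, {p, q, r}, {p, q, s}, {p, r, s}, {q, r, s}, X }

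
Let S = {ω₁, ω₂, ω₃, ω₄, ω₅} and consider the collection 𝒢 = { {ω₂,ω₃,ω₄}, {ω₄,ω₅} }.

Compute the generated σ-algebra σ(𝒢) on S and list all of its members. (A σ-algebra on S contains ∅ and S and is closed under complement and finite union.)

σ(𝒢) = { {}, {ω₁}, {ω₄}, {ω₅}, {ω₁,ω₄}, {ω₁,ω₅}, {ω₂,ω₃}, {ω₄,ω₅}, {ω₁,ω₂,ω₃}, {ω₁,ω₄,ω₅}, {ω₂,ω₃,ω₄}, {ω₂,ω₃,ω₅}, {ω₁,ω₂,ω₃,ω₄}, {ω₁,ω₂,ω₃,ω₅}, {ω₂,ω₃,ω₄,ω₅}, S }

Trace:
Take S₀ = 𝒢 ∪ {∅, S} = { {}, {ω₄,ω₅}, {ω₂,ω₃,ω₄}, S }.
Round 1: 3 new —
  {ω₁,ω₅}  = {ω₂,ω₃,ω₄}ᶜ
  {ω₁,ω₂,ω₃}  = {ω₄,ω₅}ᶜ
  {ω₂,ω₃,ω₄,ω₅}  = {ω₂,ω₃,ω₄} ∪ {ω₄,ω₅}
  |family| = 7
Round 2: 4 new —
  {ω₁}  = {ω₂,ω₃,ω₄,ω₅}ᶜ
  {ω₁,ω₄,ω₅}  = {ω₄,ω₅} ∪ {ω₁,ω₅}
  {ω₁,ω₂,ω₃,ω₄}  = {ω₂,ω₃,ω₄} ∪ {ω₁,ω₂,ω₃}
  {ω₁,ω₂,ω₃,ω₅}  = {ω₁,ω₂,ω₃} ∪ {ω₁,ω₅}
  |family| = 11
Round 3. New:
  {ω₄}  = {ω₁,ω₂,ω₃,ω₅}ᶜ
  {ω₅}  = {ω₁,ω₂,ω₃,ω₄}ᶜ
  {ω₂,ω₃}  = {ω₁,ω₄,ω₅}ᶜ
  |family| = 14
Round 4. New:
  {ω₁,ω₄}  = {ω₄} ∪ {ω₁}
  {ω₂,ω₃,ω₅}  = {ω₂,ω₃} ∪ {ω₅}
  |family| = 16
After Round 5 the family is unchanged; done.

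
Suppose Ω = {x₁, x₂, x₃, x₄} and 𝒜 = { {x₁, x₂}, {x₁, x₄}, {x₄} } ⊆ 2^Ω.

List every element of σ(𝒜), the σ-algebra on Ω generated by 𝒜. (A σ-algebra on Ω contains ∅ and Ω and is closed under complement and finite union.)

Begin from { ∅, {x₄}, {x₁, x₂}, {x₁, x₄}, Ω } (that is, 𝒜 plus ∅ and Ω).
Pass 1: 4 new —
  {x₂, x₃}  = ᶜ of {x₁, x₄}
  {x₃, x₄}  = ᶜ of {x₁, x₂}
  {x₁, x₂, x₃}  = ᶜ of {x₄}
  {x₁, x₂, x₄}  = {x₁, x₄} ∪ {x₁, x₂}
  [9 total]
Pass 2: 3 new —
  {x₃}  = ᶜ of {x₁, x₂, x₄}
  {x₁, x₃, x₄}  = {x₃, x₄} ∪ {x₁, x₄}
  {x₂, x₃, x₄}  = {x₃, x₄} ∪ {x₂, x₃}
  [12 total]
Pass 3 adds 2:
  {x₁}  = ᶜ of {x₂, x₃, x₄}
  {x₂}  = ᶜ of {x₁, x₃, x₄}
  [14 total]
Pass 4 (2 new):
  {x₁, x₃}  = {x₃} ∪ {x₁}
  {x₂, x₄}  = {x₄} ∪ {x₂}
  [16 total]
Pass 5: already closed under ᶜ and ∪.

|σ(𝒜)| = 16.  σ(𝒜) = { ∅, {x₁}, {x₂}, {x₃}, {x₄}, {x₁, x₂}, {x₁, x₃}, {x₁, x₄}, {x₂, x₃}, {x₂, x₄}, {x₃, x₄}, {x₁, x₂, x₃}, {x₁, x₂, x₄}, {x₁, x₃, x₄}, {x₂, x₃, x₄}, Ω }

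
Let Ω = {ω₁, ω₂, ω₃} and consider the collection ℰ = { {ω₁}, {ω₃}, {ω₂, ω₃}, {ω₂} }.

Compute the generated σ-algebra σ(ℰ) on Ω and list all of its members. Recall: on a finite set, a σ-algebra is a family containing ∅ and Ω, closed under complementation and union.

Seed the family with ℰ together with ∅ and Ω: { ∅, {ω₁}, {ω₂}, {ω₃}, {ω₂, ω₃}, Ω }.
Round 1 (2 new):
  {ω₁, ω₂}  = ᶜ of {ω₃}
  {ω₁, ω₃}  = ᶜ of {ω₂}
Round 2: closed — nothing new.

Therefore σ(ℰ) = { ∅, {ω₁}, {ω₂}, {ω₃}, {ω₁, ω₂}, {ω₁, ω₃}, {ω₂, ω₃}, Ω } (|σ(ℰ)| = 8).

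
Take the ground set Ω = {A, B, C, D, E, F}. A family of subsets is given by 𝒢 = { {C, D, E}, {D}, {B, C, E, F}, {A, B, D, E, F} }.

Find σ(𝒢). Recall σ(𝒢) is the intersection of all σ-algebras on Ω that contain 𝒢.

σ(𝒢) (32 sets): { {}, {A}, {C}, {D}, {E}, {A, C}, {A, D}, {A, E}, {B, F}, {C, D}, {C, E}, {D, E}, {A, B, F}, {A, C, D}, {A, C, E}, {A, D, E}, {B, C, F}, {B, D, F}, {B, E, F}, {C, D, E}, {A, B, C, F}, {A, B, D, F}, {A, B, E, F}, {A, C, D, E}, {B, C, D, F}, {B, C, E, F}, {B, D, E, F}, {A, B, C, D, F}, {A, B, C, E, F}, {A, B, D, E, F}, {B, C, D, E, F}, Ω }

Trace:
Start: 𝒢 ∪ {∅, Ω} = { {}, {D}, {C, D, E}, {B, C, E, F}, {A, B, D, E, F}, Ω }.
Step 1. New:
  {C}  = complement {A, B, D, E, F}
  {A, D}  = complement {B, C, E, F}
  {A, B, F}  = complement {C, D, E}
  {A, B, C, E, F}  = complement {D}
  {B, C, D, E, F}  = {C, D, E} ∪ {B, C, E, F}
  — 11 sets.
Step 2: 6 new —
  {A}  = complement {B, C, D, E, F}
  {C, D}  = {C} ∪ {D}
  {A, C, D}  = {C} ∪ {A, D}
  {A, B, C, F}  = {C} ∪ {A, B, F}
  {A, B, D, F}  = {A, D} ∪ {A, B, F}
  {A, C, D, E}  = {C, D, E} ∪ {A, D}
  — 17 sets.
Step 3. New:
  {A, C}  = {C} ∪ {A}
  {B, F}  = complement {A, C, D, E}
  {C, E}  = complement {A, B, D, F}
  {D, E}  = complement {A, B, C, F}
  {B, E, F}  = complement {A, C, D}
  {A, B, E, F}  = complement {C, D}
  {A, B, C, D, F}  = {C} ∪ {A, B, D, F}
  — 24 sets.
Step 4: +7 →
  {E}  = complement {A, B, C, D, F}
  {A, C, E}  = {A, C} ∪ {C, E}
  {A, D, E}  = {D, E} ∪ {A, D}
  {B, C, F}  = {B, F} ∪ {C}
  {B, D, F}  = {B, F} ∪ {D}
  {B, C, D, F}  = {C, D} ∪ {B, F}
  {B, D, E, F}  = complement {A, C}
  — 31 sets.
Step 5: +1 →
  {A, E}  = complement {B, C, D, F}
  — 32 sets.
Step 6 adds nothing — fixpoint reached.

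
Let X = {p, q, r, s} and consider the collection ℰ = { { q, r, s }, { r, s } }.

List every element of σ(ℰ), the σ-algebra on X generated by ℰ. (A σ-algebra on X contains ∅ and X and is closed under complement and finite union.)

σ(ℰ) = { {}, { p }, { q }, { p, q }, { r, s }, { p, r, s }, { q, r, s }, X }

Trace:
Seed the family with ℰ together with ∅ and X: { {}, { r, s }, { q, r, s }, X }.
Step 1 (2 new):
  { p }  = ᶜ of { q, r, s }
  { p, q }  = ᶜ of { r, s }
  (now 6)
Step 2 (1 new):
  { p, r, s }  = { r, s } ∪ { p }
  (now 7)
Step 3. New:
  { q }  = ᶜ of { p, r, s }
  (now 8)
Step 4 adds nothing — fixpoint reached.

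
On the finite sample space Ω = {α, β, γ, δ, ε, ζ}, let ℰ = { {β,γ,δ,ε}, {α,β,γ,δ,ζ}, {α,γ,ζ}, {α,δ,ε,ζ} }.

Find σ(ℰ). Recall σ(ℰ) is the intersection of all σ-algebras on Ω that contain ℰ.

Initial family (6 sets): { {}, {α,γ,ζ}, {α,δ,ε,ζ}, {β,γ,δ,ε}, {α,β,γ,δ,ζ}, Ω }.
Step 1: 5 new —
  {ε}  = ᶜ of {α,β,γ,δ,ζ}
  {α,ζ}  = ᶜ of {β,γ,δ,ε}
  {β,γ}  = ᶜ of {α,δ,ε,ζ}
  {β,δ,ε}  = ᶜ of {α,γ,ζ}
  {α,γ,δ,ε,ζ}  = {α,γ,ζ} ∪ {α,δ,ε,ζ}
  |family| = 11
Step 2. New:
  {β}  = ᶜ of {α,γ,δ,ε,ζ}
  {α,ε,ζ}  = {α,ζ} ∪ {ε}
  {β,γ,ε}  = {ε} ∪ {β,γ}
  {α,β,γ,ζ}  = {α,γ,ζ} ∪ {β,γ}
  {α,γ,ε,ζ}  = {α,γ,ζ} ∪ {ε}
  {α,β,δ,ε,ζ}  = {α,ζ} ∪ {β,δ,ε}
  |family| = 17
Step 3 adds 9:
  {γ}  = ᶜ of {α,β,δ,ε,ζ}
  {β,δ}  = ᶜ of {α,γ,ε,ζ}
  {β,ε}  = {β} ∪ {ε}
  {δ,ε}  = ᶜ of {α,β,γ,ζ}
  {α,β,ζ}  = {α,ζ} ∪ {β}
  {α,δ,ζ}  = ᶜ of {β,γ,ε}
  {β,γ,δ}  = ᶜ of {α,ε,ζ}
  {α,β,ε,ζ}  = {α,ε,ζ} ∪ {β}
  {α,β,γ,ε,ζ}  = {α,γ,ε,ζ} ∪ {β,γ,ε}
  |family| = 26
Step 4. New:
  {δ}  = ᶜ of {α,β,γ,ε,ζ}
  {γ,δ}  = ᶜ of {α,β,ε,ζ}
  {γ,ε}  = {ε} ∪ {γ}
  {γ,δ,ε}  = ᶜ of {α,β,ζ}
  {α,β,δ,ζ}  = {α,ζ} ∪ {β,δ}
  {α,γ,δ,ζ}  = ᶜ of {β,ε}
  |family| = 32
Step 5: closed — nothing new.

|σ(ℰ)| = 32.  σ(ℰ) = { {}, {β}, {γ}, {δ}, {ε}, {α,ζ}, {β,γ}, {β,δ}, {β,ε}, {γ,δ}, {γ,ε}, {δ,ε}, {α,β,ζ}, {α,γ,ζ}, {α,δ,ζ}, {α,ε,ζ}, {β,γ,δ}, {β,γ,ε}, {β,δ,ε}, {γ,δ,ε}, {α,β,γ,ζ}, {α,β,δ,ζ}, {α,β,ε,ζ}, {α,γ,δ,ζ}, {α,γ,ε,ζ}, {α,δ,ε,ζ}, {β,γ,δ,ε}, {α,β,γ,δ,ζ}, {α,β,γ,ε,ζ}, {α,β,δ,ε,ζ}, {α,γ,δ,ε,ζ}, Ω }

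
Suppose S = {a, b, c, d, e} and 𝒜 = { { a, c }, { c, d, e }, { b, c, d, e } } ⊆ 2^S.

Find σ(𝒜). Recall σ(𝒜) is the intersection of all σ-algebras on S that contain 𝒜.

Seed the family with 𝒜 together with ∅ and S: { {  }, { a, c }, { c, d, e }, { b, c, d, e }, S }.
Round 1: +4 →
  { a }  = complement { b, c, d, e }
  { a, b }  = complement { c, d, e }
  { b, d, e }  = complement { a, c }
  { a, c, d, e }  = { c, d, e } ∪ { a, c }
  (now 9)
Round 2 (3 new):
  { b }  = complement { a, c, d, e }
  { a, b, c }  = { a, b } ∪ { a, c }
  { a, b, d, e }  = { a, b } ∪ { b, d, e }
  (now 12)
Round 3: 2 new —
  { c }  = complement { a, b, d, e }
  { d, e }  = complement { a, b, c }
  (now 14)
Round 4. New:
  { b, c }  = { c } ∪ { b }
  { a, d, e }  = { d, e } ∪ { a }
  (now 16)
Round 5: no new sets; the family is a σ-algebra.

Hence σ(𝒜) has 16 members: { {  }, { a }, { b }, { c }, { a, b }, { a, c }, { b, c }, { d, e }, { a, b, c }, { a, d, e }, { b, d, e }, { c, d, e }, { a, b, d, e }, { a, c, d, e }, { b, c, d, e }, S }.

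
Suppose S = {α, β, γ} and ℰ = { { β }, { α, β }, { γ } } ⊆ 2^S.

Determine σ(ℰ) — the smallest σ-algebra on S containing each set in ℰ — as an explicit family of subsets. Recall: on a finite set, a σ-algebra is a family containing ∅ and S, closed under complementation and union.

Answer: σ(ℰ) = { ∅, { α }, { β }, { γ }, { α, β }, { α, γ }, { β, γ }, S }

Derivation:
Take S₀ = ℰ ∪ {∅, S} = { ∅, { β }, { γ }, { α, β }, S }.
Step 1: 2 new —
  { α, γ }  = complement { β }
  { β, γ }  = { γ } ∪ { β }
Step 2: 1 new —
  { α }  = complement { β, γ }
Step 3: closed — nothing new.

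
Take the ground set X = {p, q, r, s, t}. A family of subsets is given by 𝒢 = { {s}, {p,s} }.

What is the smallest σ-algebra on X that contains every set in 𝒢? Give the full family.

Initial family (4 sets): { {}, {s}, {p,s}, X }.
Step 1: 2 new —
  {q,r,t}  = X∖{p,s}
  {p,q,r,t}  = X∖{s}
Step 2 adds 1:
  {q,r,s,t}  = {q,r,t} ∪ {s}
Step 3 (1 new):
  {p}  = X∖{q,r,s,t}
Step 4: stable.

Therefore σ(𝒢) = { {}, {p}, {s}, {p,s}, {q,r,t}, {p,q,r,t}, {q,r,s,t}, X } (|σ(𝒢)| = 8).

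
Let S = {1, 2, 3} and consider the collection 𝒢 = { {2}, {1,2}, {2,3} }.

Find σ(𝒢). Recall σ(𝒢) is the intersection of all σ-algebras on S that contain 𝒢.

Take S₀ = 𝒢 ∪ {∅, S} = { {}, {2}, {1,2}, {2,3}, S }.
Step 1: +3 →
  {1}  = {2,3}ᶜ
  {3}  = {1,2}ᶜ
  {1,3}  = {2}ᶜ
  |family| = 8
Step 2: stable.

|σ(𝒢)| = 8.  σ(𝒢) = { {}, {1}, {2}, {3}, {1,2}, {1,3}, {2,3}, S }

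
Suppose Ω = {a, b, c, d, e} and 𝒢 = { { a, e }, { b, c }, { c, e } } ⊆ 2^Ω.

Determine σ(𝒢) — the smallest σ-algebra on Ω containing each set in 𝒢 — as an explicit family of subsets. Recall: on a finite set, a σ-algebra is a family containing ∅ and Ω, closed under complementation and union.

Answer: σ(𝒢) = { {}, { a }, { b }, { c }, { d }, { e }, { a, b }, { a, c }, { a, d }, { a, e }, { b, c }, { b, d }, { b, e }, { c, d }, { c, e }, { d, e }, { a, b, c }, { a, b, d }, { a, b, e }, { a, c, d }, { a, c, e }, { a, d, e }, { b, c, d }, { b, c, e }, { b, d, e }, { c, d, e }, { a, b, c, d }, { a, b, c, e }, { a, b, d, e }, { a, c, d, e }, { b, c, d, e }, Ω }

Trace:
Initial family (5 sets): { {}, { a, e }, { b, c }, { c, e }, Ω }.
Step 1: +6 →
  { a, b, d }  = { c, e }ᶜ
  { a, c, e }  = { a, e } ∪ { c, e }
  { a, d, e }  = { b, c }ᶜ
  { b, c, d }  = { a, e }ᶜ
  { b, c, e }  = { b, c } ∪ { c, e }
  { a, b, c, e }  = { b, c } ∪ { a, e }
  — 11 sets.
Step 2: +7 →
  { d }  = { a, b, c, e }ᶜ
  { a, d }  = { b, c, e }ᶜ
  { b, d }  = { a, c, e }ᶜ
  { a, b, c, d }  = { b, c, d } ∪ { a, b, d }
  { a, b, d, e }  = { a, d, e } ∪ { a, b, d }
  { a, c, d, e }  = { a, d, e } ∪ { a, c, e }
  { b, c, d, e }  = { b, c, d } ∪ { b, c, e }
  — 18 sets.
Step 3: +5 →
  { a }  = { b, c, d, e }ᶜ
  { b }  = { a, c, d, e }ᶜ
  { c }  = { a, b, d, e }ᶜ
  { e }  = { a, b, c, d }ᶜ
  { c, d, e }  = { c, e } ∪ { d }
  — 23 sets.
Step 4 (9 new):
  { a, b }  = { c, d, e }ᶜ
  { a, c }  = { c } ∪ { a }
  { b, e }  = { b } ∪ { e }
  { c, d }  = { c } ∪ { d }
  { d, e }  = { e } ∪ { d }
  { a, b, c }  = { b, c } ∪ { a }
  { a, b, e }  = { b } ∪ { a, e }
  { a, c, d }  = { c } ∪ { a, d }
  { b, d, e }  = { e } ∪ { b, d }
  — 32 sets.
Step 5 adds nothing — fixpoint reached.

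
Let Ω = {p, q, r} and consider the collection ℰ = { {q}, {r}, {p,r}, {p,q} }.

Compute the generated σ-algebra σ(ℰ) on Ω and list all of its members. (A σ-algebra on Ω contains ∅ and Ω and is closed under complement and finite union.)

Seed the family with ℰ together with ∅ and Ω: { {}, {q}, {r}, {p,q}, {p,r}, Ω }.
Step 1 (1 new):
  {q,r}  = {r} ∪ {q}
  |family| = 7
Step 2: 1 new —
  {p}  = ᶜ of {q,r}
  |family| = 8
After Step 3 the family is unchanged; done.

σ(ℰ) = { {}, {p}, {q}, {r}, {p,q}, {p,r}, {q,r}, Ω }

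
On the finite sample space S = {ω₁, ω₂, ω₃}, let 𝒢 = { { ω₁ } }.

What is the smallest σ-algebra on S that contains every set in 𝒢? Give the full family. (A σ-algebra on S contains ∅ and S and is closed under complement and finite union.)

|σ(𝒢)| = 4.  σ(𝒢) = { {}, { ω₁ }, { ω₂, ω₃ }, S }

Trace:
Begin from { {}, { ω₁ }, S } (that is, 𝒢 plus ∅ and S).
Round 1 (1 new):
  { ω₂, ω₃ }  = S∖{ ω₁ }
  [4 total]
Round 2: already closed under ᶜ and ∪.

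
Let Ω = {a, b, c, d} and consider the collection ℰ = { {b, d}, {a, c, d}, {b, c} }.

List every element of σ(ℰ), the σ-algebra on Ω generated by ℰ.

Take S₀ = ℰ ∪ {∅, Ω} = { ∅, {b, c}, {b, d}, {a, c, d}, Ω }.
Step 1 (4 new):
  {b}  = complement {a, c, d}
  {a, c}  = complement {b, d}
  {a, d}  = complement {b, c}
  {b, c, d}  = {b, c} ∪ {b, d}
  — 9 sets.
Step 2: 3 new —
  {a}  = complement {b, c, d}
  {a, b, c}  = {b} ∪ {a, c}
  {a, b, d}  = {b} ∪ {a, d}
  — 12 sets.
Step 3: +3 →
  {c}  = complement {a, b, d}
  {d}  = complement {a, b, c}
  {a, b}  = {b} ∪ {a}
  — 15 sets.
Step 4 (1 new):
  {c, d}  = complement {a, b}
  — 16 sets.
Step 5: no new sets; the family is a σ-algebra.

|σ(ℰ)| = 16.  σ(ℰ) = { ∅, {a}, {b}, {c}, {d}, {a, b}, {a, c}, {a, d}, {b, c}, {b, d}, {c, d}, {a, b, c}, {a, b, d}, {a, c, d}, {b, c, d}, Ω }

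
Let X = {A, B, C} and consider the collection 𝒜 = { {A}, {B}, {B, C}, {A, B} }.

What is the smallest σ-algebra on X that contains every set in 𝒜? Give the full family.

Start: 𝒜 ∪ {∅, X} = { ∅, {A}, {B}, {A, B}, {B, C}, X }.
Iteration 1: 2 new —
  {C}  = complement {A, B}
  {A, C}  = complement {B}
  — 8 sets.
Iteration 2: already closed under ᶜ and ∪.

|σ(𝒜)| = 8.  σ(𝒜) = { ∅, {A}, {B}, {C}, {A, B}, {A, C}, {B, C}, X }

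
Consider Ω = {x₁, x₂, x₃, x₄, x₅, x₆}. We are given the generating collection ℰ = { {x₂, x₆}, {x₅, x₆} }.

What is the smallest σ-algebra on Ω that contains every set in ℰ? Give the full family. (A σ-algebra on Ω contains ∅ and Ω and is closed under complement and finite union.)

Initial family (4 sets): { {}, {x₂, x₆}, {x₅, x₆}, Ω }.
Round 1. New:
  {x₂, x₅, x₆}  = {x₂, x₆} ∪ {x₅, x₆}
  {x₁, x₂, x₃, x₄}  = Ω∖{x₅, x₆}
  {x₁, x₃, x₄, x₅}  = Ω∖{x₂, x₆}
  |family| = 7
Round 2. New:
  {x₁, x₃, x₄}  = Ω∖{x₂, x₅, x₆}
  {x₁, x₂, x₃, x₄, x₅}  = {x₁, x₃, x₄, x₅} ∪ {x₁, x₂, x₃, x₄}
  {x₁, x₂, x₃, x₄, x₆}  = {x₂, x₆} ∪ {x₁, x₂, x₃, x₄}
  {x₁, x₃, x₄, x₅, x₆}  = {x₁, x₃, x₄, x₅} ∪ {x₅, x₆}
  |family| = 11
Round 3 adds 3:
  {x₂}  = Ω∖{x₁, x₃, x₄, x₅, x₆}
  {x₅}  = Ω∖{x₁, x₂, x₃, x₄, x₆}
  {x₆}  = Ω∖{x₁, x₂, x₃, x₄, x₅}
  |family| = 14
Round 4: +2 →
  {x₂, x₅}  = {x₂} ∪ {x₅}
  {x₁, x₃, x₄, x₆}  = {x₁, x₃, x₄} ∪ {x₆}
  |family| = 16
Round 5 adds nothing — fixpoint reached.

|σ(ℰ)| = 16.  σ(ℰ) = { {}, {x₂}, {x₅}, {x₆}, {x₂, x₅}, {x₂, x₆}, {x₅, x₆}, {x₁, x₃, x₄}, {x₂, x₅, x₆}, {x₁, x₂, x₃, x₄}, {x₁, x₃, x₄, x₅}, {x₁, x₃, x₄, x₆}, {x₁, x₂, x₃, x₄, x₅}, {x₁, x₂, x₃, x₄, x₆}, {x₁, x₃, x₄, x₅, x₆}, Ω }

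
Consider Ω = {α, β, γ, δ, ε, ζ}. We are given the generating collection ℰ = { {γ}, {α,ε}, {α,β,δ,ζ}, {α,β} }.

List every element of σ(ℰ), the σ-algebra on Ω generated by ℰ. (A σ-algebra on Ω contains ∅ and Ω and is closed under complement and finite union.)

Answer: σ(ℰ) = { {}, {α}, {β}, {γ}, {ε}, {α,β}, {α,γ}, {α,ε}, {β,γ}, {β,ε}, {γ,ε}, {δ,ζ}, {α,β,γ}, {α,β,ε}, {α,γ,ε}, {α,δ,ζ}, {β,γ,ε}, {β,δ,ζ}, {γ,δ,ζ}, {δ,ε,ζ}, {α,β,γ,ε}, {α,β,δ,ζ}, {α,γ,δ,ζ}, {α,δ,ε,ζ}, {β,γ,δ,ζ}, {β,δ,ε,ζ}, {γ,δ,ε,ζ}, {α,β,γ,δ,ζ}, {α,β,δ,ε,ζ}, {α,γ,δ,ε,ζ}, {β,γ,δ,ε,ζ}, Ω }

Check:
Seed the family with ℰ together with ∅ and Ω: { {}, {γ}, {α,β}, {α,ε}, {α,β,δ,ζ}, Ω }.
Iteration 1 (8 new):
  {γ,ε}  = ᶜ of {α,β,δ,ζ}
  {α,β,γ}  = {γ} ∪ {α,β}
  {α,β,ε}  = {α,β} ∪ {α,ε}
  {α,γ,ε}  = {γ} ∪ {α,ε}
  {β,γ,δ,ζ}  = ᶜ of {α,ε}
  {γ,δ,ε,ζ}  = ᶜ of {α,β}
  {α,β,γ,δ,ζ}  = {γ} ∪ {α,β,δ,ζ}
  {α,β,δ,ε,ζ}  = ᶜ of {γ}
  — 14 sets.
Iteration 2 (7 new):
  {ε}  = ᶜ of {α,β,γ,δ,ζ}
  {β,δ,ζ}  = ᶜ of {α,γ,ε}
  {γ,δ,ζ}  = ᶜ of {α,β,ε}
  {δ,ε,ζ}  = ᶜ of {α,β,γ}
  {α,β,γ,ε}  = {α,β,γ} ∪ {α,γ,ε}
  {α,γ,δ,ε,ζ}  = {γ,δ,ε,ζ} ∪ {α,γ,ε}
  {β,γ,δ,ε,ζ}  = {γ,δ,ε,ζ} ∪ {β,γ,δ,ζ}
  — 21 sets.
Iteration 3 adds 5:
  {α}  = ᶜ of {β,γ,δ,ε,ζ}
  {β}  = ᶜ of {α,γ,δ,ε,ζ}
  {δ,ζ}  = ᶜ of {α,β,γ,ε}
  {α,δ,ε,ζ}  = {α,ε} ∪ {δ,ε,ζ}
  {β,δ,ε,ζ}  = {β,δ,ζ} ∪ {δ,ε,ζ}
  — 26 sets.
Iteration 4 adds 6:
  {α,γ}  = ᶜ of {β,δ,ε,ζ}
  {β,γ}  = ᶜ of {α,δ,ε,ζ}
  {β,ε}  = {β} ∪ {ε}
  {α,δ,ζ}  = {δ,ζ} ∪ {α}
  {β,γ,ε}  = {β} ∪ {γ,ε}
  {α,γ,δ,ζ}  = {γ,δ,ζ} ∪ {α}
  — 32 sets.
After Iteration 5 the family is unchanged; done.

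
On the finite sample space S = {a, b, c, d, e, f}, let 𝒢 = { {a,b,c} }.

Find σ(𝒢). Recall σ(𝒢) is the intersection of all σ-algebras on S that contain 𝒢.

σ(𝒢) = { {}, {a,b,c}, {d,e,f}, S }

Working:
Seed the family with 𝒢 together with ∅ and S: { {}, {a,b,c}, S }.
Step 1: +1 →
  {d,e,f}  = complement {a,b,c}
  [4 total]
Step 2: already closed under ᶜ and ∪.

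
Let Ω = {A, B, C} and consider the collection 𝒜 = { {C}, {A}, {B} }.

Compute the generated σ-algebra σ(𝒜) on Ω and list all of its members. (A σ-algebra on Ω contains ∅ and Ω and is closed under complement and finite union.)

Begin from { {}, {A}, {B}, {C}, Ω } (that is, 𝒜 plus ∅ and Ω).
Pass 1: 3 new —
  {A, B}  = Ω∖{C}
  {A, C}  = Ω∖{B}
  {B, C}  = Ω∖{A}
  |family| = 8
Pass 2: already closed under ᶜ and ∪.

Hence σ(𝒜) has 8 members: { {}, {A}, {B}, {C}, {A, B}, {A, C}, {B, C}, Ω }.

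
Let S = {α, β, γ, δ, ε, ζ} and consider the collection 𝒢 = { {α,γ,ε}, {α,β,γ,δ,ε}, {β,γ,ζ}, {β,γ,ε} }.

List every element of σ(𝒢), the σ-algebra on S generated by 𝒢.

Take S₀ = 𝒢 ∪ {∅, S} = { {}, {α,γ,ε}, {β,γ,ε}, {β,γ,ζ}, {α,β,γ,δ,ε}, S }.
Pass 1: 7 new —
  {ζ}  = ᶜ of {α,β,γ,δ,ε}
  {α,δ,ε}  = ᶜ of {β,γ,ζ}
  {α,δ,ζ}  = ᶜ of {β,γ,ε}
  {β,δ,ζ}  = ᶜ of {α,γ,ε}
  {α,β,γ,ε}  = {β,γ,ε} ∪ {α,γ,ε}
  {β,γ,ε,ζ}  = {β,γ,ε} ∪ {β,γ,ζ}
  {α,β,γ,ε,ζ}  = {β,γ,ζ} ∪ {α,γ,ε}
  [13 total]
Pass 2 adds 12:
  {δ}  = ᶜ of {α,β,γ,ε,ζ}
  {α,δ}  = ᶜ of {β,γ,ε,ζ}
  {δ,ζ}  = ᶜ of {α,β,γ,ε}
  {α,β,δ,ζ}  = {β,δ,ζ} ∪ {α,δ,ζ}
  {α,γ,δ,ε}  = {α,δ,ε} ∪ {α,γ,ε}
  {α,γ,ε,ζ}  = {α,γ,ε} ∪ {ζ}
  {α,δ,ε,ζ}  = {α,δ,ε} ∪ {α,δ,ζ}
  {β,γ,δ,ζ}  = {β,δ,ζ} ∪ {β,γ,ζ}
  {α,β,γ,δ,ζ}  = {β,γ,ζ} ∪ {α,δ,ζ}
  {α,β,δ,ε,ζ}  = {α,δ,ε} ∪ {β,δ,ζ}
  {α,γ,δ,ε,ζ}  = {α,γ,ε} ∪ {α,δ,ζ}
  {β,γ,δ,ε,ζ}  = {β,δ,ζ} ∪ {β,γ,ε}
  [25 total]
Pass 3 (10 new):
  {α}  = ᶜ of {β,γ,δ,ε,ζ}
  {β}  = ᶜ of {α,γ,δ,ε,ζ}
  {γ}  = ᶜ of {α,β,δ,ε,ζ}
  {ε}  = ᶜ of {α,β,γ,δ,ζ}
  {α,ε}  = ᶜ of {β,γ,δ,ζ}
  {β,γ}  = ᶜ of {α,δ,ε,ζ}
  {β,δ}  = ᶜ of {α,γ,ε,ζ}
  {β,ζ}  = ᶜ of {α,γ,δ,ε}
  {γ,ε}  = ᶜ of {α,β,δ,ζ}
  {β,γ,δ,ε}  = {β,γ,ε} ∪ {δ}
  [35 total]
Pass 4: 28 new —
  {α,β}  = {α} ∪ {β}
  {α,γ}  = {α} ∪ {γ}
  {α,ζ}  = ᶜ of {β,γ,δ,ε}
  {β,ε}  = {β} ∪ {ε}
  {γ,δ}  = {γ} ∪ {δ}
  {γ,ζ}  = {ζ} ∪ {γ}
  {δ,ε}  = {ε} ∪ {δ}
  {ε,ζ}  = {ζ} ∪ {ε}
  {α,β,γ}  = {α} ∪ {β,γ}
  {α,β,δ}  = {α} ∪ {β,δ}
  {α,β,ε}  = {β} ∪ {α,ε}
  {α,β,ζ}  = {α} ∪ {β,ζ}
  {α,γ,δ}  = {γ} ∪ {α,δ}
  {α,ε,ζ}  = {ζ} ∪ {α,ε}
  {β,γ,δ}  = {γ} ∪ {β,δ}
  {β,δ,ε}  = {ε} ∪ {β,δ}
  {β,ε,ζ}  = {β,ζ} ∪ {ε}
  {γ,δ,ε}  = {δ} ∪ {γ,ε}
  {γ,δ,ζ}  = {γ} ∪ {δ,ζ}
  {γ,ε,ζ}  = {ζ} ∪ {γ,ε}
  {δ,ε,ζ}  = {ε} ∪ {δ,ζ}
  {α,β,γ,δ}  = {α,δ} ∪ {β,γ}
  {α,β,γ,ζ}  = {α} ∪ {β,γ,ζ}
  {α,β,δ,ε}  = {α,δ,ε} ∪ {β}
  {α,β,ε,ζ}  = {β,ζ} ∪ {α,ε}
  {α,γ,δ,ζ}  = {α,δ,ζ} ∪ {γ}
  {β,δ,ε,ζ}  = {β,δ,ζ} ∪ {ε}
  {γ,δ,ε,ζ}  = {γ,ε} ∪ {δ,ζ}
  [63 total]
Pass 5. New:
  {α,γ,ζ}  = ᶜ of {β,δ,ε}
  [64 total]
Pass 6: already closed under ᶜ and ∪.

|σ(𝒢)| = 64.  σ(𝒢) = { {}, {α}, {β}, {γ}, {δ}, {ε}, {ζ}, {α,β}, {α,γ}, {α,δ}, {α,ε}, {α,ζ}, {β,γ}, {β,δ}, {β,ε}, {β,ζ}, {γ,δ}, {γ,ε}, {γ,ζ}, {δ,ε}, {δ,ζ}, {ε,ζ}, {α,β,γ}, {α,β,δ}, {α,β,ε}, {α,β,ζ}, {α,γ,δ}, {α,γ,ε}, {α,γ,ζ}, {α,δ,ε}, {α,δ,ζ}, {α,ε,ζ}, {β,γ,δ}, {β,γ,ε}, {β,γ,ζ}, {β,δ,ε}, {β,δ,ζ}, {β,ε,ζ}, {γ,δ,ε}, {γ,δ,ζ}, {γ,ε,ζ}, {δ,ε,ζ}, {α,β,γ,δ}, {α,β,γ,ε}, {α,β,γ,ζ}, {α,β,δ,ε}, {α,β,δ,ζ}, {α,β,ε,ζ}, {α,γ,δ,ε}, {α,γ,δ,ζ}, {α,γ,ε,ζ}, {α,δ,ε,ζ}, {β,γ,δ,ε}, {β,γ,δ,ζ}, {β,γ,ε,ζ}, {β,δ,ε,ζ}, {γ,δ,ε,ζ}, {α,β,γ,δ,ε}, {α,β,γ,δ,ζ}, {α,β,γ,ε,ζ}, {α,β,δ,ε,ζ}, {α,γ,δ,ε,ζ}, {β,γ,δ,ε,ζ}, S }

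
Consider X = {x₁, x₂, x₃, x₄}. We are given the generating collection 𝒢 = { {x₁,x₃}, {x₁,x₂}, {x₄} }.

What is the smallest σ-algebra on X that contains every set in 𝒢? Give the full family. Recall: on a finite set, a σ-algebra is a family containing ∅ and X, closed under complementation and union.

Answer: σ(𝒢) = { {}, {x₁}, {x₂}, {x₃}, {x₄}, {x₁,x₂}, {x₁,x₃}, {x₁,x₄}, {x₂,x₃}, {x₂,x₄}, {x₃,x₄}, {x₁,x₂,x₃}, {x₁,x₂,x₄}, {x₁,x₃,x₄}, {x₂,x₃,x₄}, X }

Derivation:
Begin from { {}, {x₄}, {x₁,x₂}, {x₁,x₃}, X } (that is, 𝒢 plus ∅ and X).
Iteration 1: 5 new —
  {x₂,x₄}  = {x₁,x₃}ᶜ
  {x₃,x₄}  = {x₁,x₂}ᶜ
  {x₁,x₂,x₃}  = {x₄}ᶜ
  {x₁,x₂,x₄}  = {x₁,x₂} ∪ {x₄}
  {x₁,x₃,x₄}  = {x₁,x₃} ∪ {x₄}
  — 10 sets.
Iteration 2 adds 3:
  {x₂}  = {x₁,x₃,x₄}ᶜ
  {x₃}  = {x₁,x₂,x₄}ᶜ
  {x₂,x₃,x₄}  = {x₃,x₄} ∪ {x₂,x₄}
  — 13 sets.
Iteration 3 (2 new):
  {x₁}  = {x₂,x₃,x₄}ᶜ
  {x₂,x₃}  = {x₃} ∪ {x₂}
  — 15 sets.
Iteration 4 (1 new):
  {x₁,x₄}  = {x₂,x₃}ᶜ
  — 16 sets.
Iteration 5: closed — nothing new.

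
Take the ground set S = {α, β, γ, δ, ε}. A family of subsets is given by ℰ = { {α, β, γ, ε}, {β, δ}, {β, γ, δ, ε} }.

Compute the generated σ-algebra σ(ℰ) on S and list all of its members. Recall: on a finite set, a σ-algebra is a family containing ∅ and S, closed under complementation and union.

Answer: σ(ℰ) = { ∅, {α}, {β}, {δ}, {α, β}, {α, δ}, {β, δ}, {γ, ε}, {α, β, δ}, {α, γ, ε}, {β, γ, ε}, {γ, δ, ε}, {α, β, γ, ε}, {α, γ, δ, ε}, {β, γ, δ, ε}, S }

Working:
Take S₀ = ℰ ∪ {∅, S} = { ∅, {β, δ}, {α, β, γ, ε}, {β, γ, δ, ε}, S }.
Round 1. New:
  {α}  = {β, γ, δ, ε}ᶜ
  {δ}  = {α, β, γ, ε}ᶜ
  {α, γ, ε}  = {β, δ}ᶜ
Round 2 (3 new):
  {α, δ}  = {δ} ∪ {α}
  {α, β, δ}  = {β, δ} ∪ {α}
  {α, γ, δ, ε}  = {δ} ∪ {α, γ, ε}
Round 3 adds 3:
  {β}  = {α, γ, δ, ε}ᶜ
  {γ, ε}  = {α, β, δ}ᶜ
  {β, γ, ε}  = {α, δ}ᶜ
Round 4. New:
  {α, β}  = {β} ∪ {α}
  {γ, δ, ε}  = {δ} ∪ {γ, ε}
Round 5: already closed under ᶜ and ∪.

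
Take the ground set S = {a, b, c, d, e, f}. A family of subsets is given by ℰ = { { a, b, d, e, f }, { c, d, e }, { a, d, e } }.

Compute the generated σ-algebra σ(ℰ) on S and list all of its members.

Take S₀ = ℰ ∪ {∅, S} = { {  }, { a, d, e }, { c, d, e }, { a, b, d, e, f }, S }.
Iteration 1 adds 4:
  { c }  = ᶜ of { a, b, d, e, f }
  { a, b, f }  = ᶜ of { c, d, e }
  { b, c, f }  = ᶜ of { a, d, e }
  { a, c, d, e }  = { a, d, e } ∪ { c, d, e }
  — 9 sets.
Iteration 2: +3 →
  { b, f }  = ᶜ of { a, c, d, e }
  { a, b, c, f }  = { b, c, f } ∪ { a, b, f }
  { b, c, d, e, f }  = { c, d, e } ∪ { b, c, f }
  — 12 sets.
Iteration 3. New:
  { a }  = ᶜ of { b, c, d, e, f }
  { d, e }  = ᶜ of { a, b, c, f }
  — 14 sets.
Iteration 4: +2 →
  { a, c }  = { c } ∪ { a }
  { b, d, e, f }  = { d, e } ∪ { b, f }
  — 16 sets.
Iteration 5: no new sets; the family is a σ-algebra.

Therefore σ(ℰ) = { {  }, { a }, { c }, { a, c }, { b, f }, { d, e }, { a, b, f }, { a, d, e }, { b, c, f }, { c, d, e }, { a, b, c, f }, { a, c, d, e }, { b, d, e, f }, { a, b, d, e, f }, { b, c, d, e, f }, S } (|σ(ℰ)| = 16).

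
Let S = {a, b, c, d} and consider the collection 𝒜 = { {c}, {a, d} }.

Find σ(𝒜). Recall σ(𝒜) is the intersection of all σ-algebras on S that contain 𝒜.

σ(𝒜) = { ∅, {b}, {c}, {a, d}, {b, c}, {a, b, d}, {a, c, d}, S }

Derivation:
Initial family (4 sets): { ∅, {c}, {a, d}, S }.
Pass 1: 3 new —
  {b, c}  = {a, d}ᶜ
  {a, b, d}  = {c}ᶜ
  {a, c, d}  = {c} ∪ {a, d}
  [7 total]
Pass 2: 1 new —
  {b}  = {a, c, d}ᶜ
  [8 total]
Pass 3 adds nothing — fixpoint reached.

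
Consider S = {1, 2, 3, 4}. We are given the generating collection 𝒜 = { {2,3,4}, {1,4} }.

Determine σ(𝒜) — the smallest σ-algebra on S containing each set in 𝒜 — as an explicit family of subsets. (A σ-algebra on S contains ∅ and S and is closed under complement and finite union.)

Take S₀ = 𝒜 ∪ {∅, S} = { {}, {1,4}, {2,3,4}, S }.
Step 1: 2 new —
  {1}  = ᶜ of {2,3,4}
  {2,3}  = ᶜ of {1,4}
  — 6 sets.
Step 2: 1 new —
  {1,2,3}  = {2,3} ∪ {1}
  — 7 sets.
Step 3: 1 new —
  {4}  = ᶜ of {1,2,3}
  — 8 sets.
After Step 4 the family is unchanged; done.

σ(𝒜) = { {}, {1}, {4}, {1,4}, {2,3}, {1,2,3}, {2,3,4}, S }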